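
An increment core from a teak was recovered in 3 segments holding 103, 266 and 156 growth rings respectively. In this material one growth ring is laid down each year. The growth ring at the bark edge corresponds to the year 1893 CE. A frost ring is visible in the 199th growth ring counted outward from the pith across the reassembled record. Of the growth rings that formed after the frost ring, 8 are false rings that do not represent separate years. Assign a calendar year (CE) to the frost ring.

1575 CE

Total growth rings = 103 + 266 + 156 = 525.
The frost ring sits at growth ring 199 from the pith, so 525 − 199 = 326 growth rings formed after it.
Removing the 8 false growth rings leaves 326 − 8 = 318 true growth rings beyond the frost ring.
1893 − 318 = 1575 CE.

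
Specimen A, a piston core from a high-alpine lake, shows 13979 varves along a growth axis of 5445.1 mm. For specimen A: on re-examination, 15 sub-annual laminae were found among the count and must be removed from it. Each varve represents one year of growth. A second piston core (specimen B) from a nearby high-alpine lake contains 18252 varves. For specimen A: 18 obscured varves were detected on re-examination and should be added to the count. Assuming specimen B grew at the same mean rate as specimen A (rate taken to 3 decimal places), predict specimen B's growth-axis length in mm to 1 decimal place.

7100.0 mm

Specimen A: after corrections the count is 13979 − 15 + 18 = 13982 varves.
A: 5445.1 mm over 13982 years gives 5445.1 / 13982 ≈ 0.389 mm/year.
For B, 0.389 mm/year × 18252 years = 7100.0 mm.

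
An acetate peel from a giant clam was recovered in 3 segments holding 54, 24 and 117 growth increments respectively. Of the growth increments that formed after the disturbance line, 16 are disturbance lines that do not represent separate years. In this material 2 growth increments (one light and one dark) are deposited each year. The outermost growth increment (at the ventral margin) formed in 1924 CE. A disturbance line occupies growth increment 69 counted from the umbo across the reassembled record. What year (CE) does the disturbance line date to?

Total growth increments = 54 + 24 + 117 = 195.
Between growth increment 69 and the ventral margin there are 195 − 69 = 126 growth increments.
Excluding 16 false growth increments: 126 − 16 = 110.
Dividing by 2 growth increments per year: 110 / 2 = 55 years.
The growth increment at the ventral margin is 1924 CE, so the disturbance line dates to 1924 − 55 = 1869 CE.

1869 CE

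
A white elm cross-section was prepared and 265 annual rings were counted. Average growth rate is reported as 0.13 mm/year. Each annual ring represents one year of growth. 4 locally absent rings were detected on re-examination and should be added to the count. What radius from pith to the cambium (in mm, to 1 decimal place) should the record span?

35.0 mm

True annual ring count = 265 + 4 = 269.
269 years at 0.13 mm/year gives 0.13 × 269 = 35.0 mm.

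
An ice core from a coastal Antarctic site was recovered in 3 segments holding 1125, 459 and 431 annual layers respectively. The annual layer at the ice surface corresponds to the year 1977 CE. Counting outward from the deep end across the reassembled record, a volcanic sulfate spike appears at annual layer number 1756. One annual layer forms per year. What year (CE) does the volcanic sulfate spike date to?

Total annual layers = 1125 + 459 + 431 = 2015.
Between annual layer 1756 and the ice surface there are 2015 − 1756 = 259 annual layers.
Counting back 259 years from 1977 CE places the volcanic sulfate spike in 1977 − 259 = 1718 CE.

1718 CE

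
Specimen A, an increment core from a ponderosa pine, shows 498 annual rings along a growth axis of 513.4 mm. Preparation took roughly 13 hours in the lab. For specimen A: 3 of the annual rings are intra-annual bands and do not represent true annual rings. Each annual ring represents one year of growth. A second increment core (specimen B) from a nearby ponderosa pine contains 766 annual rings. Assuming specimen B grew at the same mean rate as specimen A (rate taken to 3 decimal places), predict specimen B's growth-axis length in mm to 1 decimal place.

794.3 mm

Specimen A: after corrections the count is 498 − 3 = 495 annual rings.
A: Mean rate = 513.4 mm / 495 years ≈ 1.037 mm per year.
Length of B = 1.037 × 766 = 794.3 mm.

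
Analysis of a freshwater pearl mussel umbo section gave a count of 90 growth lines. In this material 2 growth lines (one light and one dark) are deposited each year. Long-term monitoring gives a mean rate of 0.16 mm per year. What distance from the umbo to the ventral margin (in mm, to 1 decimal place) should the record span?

7.2 mm

With 2 growth lines per year, 90 / 2 = 45 years.
Predicted length = 0.16 mm/year × 45 years = 7.2 mm.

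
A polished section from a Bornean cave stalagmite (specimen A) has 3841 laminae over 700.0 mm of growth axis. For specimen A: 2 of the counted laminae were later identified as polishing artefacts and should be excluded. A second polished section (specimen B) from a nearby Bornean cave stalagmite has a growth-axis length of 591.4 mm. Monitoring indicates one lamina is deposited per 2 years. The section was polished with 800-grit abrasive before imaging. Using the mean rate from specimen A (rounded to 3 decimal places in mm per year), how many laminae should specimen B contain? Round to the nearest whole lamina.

3249 laminae

Specimen A: after corrections the count is 3841 − 2 = 3839 laminae.
Specimen A: 3839 laminae at 2 years each span 3839 × 2 = 7678 years.
A: Mean rate = 700.0 mm / 7678 years ≈ 0.091 mm/yr.
B spans 591.4 / 0.091 = 6498.90 years; at 2 years per lamina that is 6498.90 / 2 ≈ 3249 laminae.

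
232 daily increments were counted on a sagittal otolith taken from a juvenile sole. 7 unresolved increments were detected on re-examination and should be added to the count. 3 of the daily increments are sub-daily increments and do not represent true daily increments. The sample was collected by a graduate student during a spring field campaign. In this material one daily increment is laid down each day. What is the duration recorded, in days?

Adjusted count: 232 − 3 + 7 = 236 daily increments.
With a one-to-one daily increment periodicity this is 236 days.

236 days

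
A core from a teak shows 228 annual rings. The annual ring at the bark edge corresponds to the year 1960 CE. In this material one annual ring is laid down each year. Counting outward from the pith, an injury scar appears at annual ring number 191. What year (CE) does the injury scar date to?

1923 CE

Between annual ring 191 and the bark edge there are 228 − 191 = 37 annual rings.
1960 − 37 = 1923 CE.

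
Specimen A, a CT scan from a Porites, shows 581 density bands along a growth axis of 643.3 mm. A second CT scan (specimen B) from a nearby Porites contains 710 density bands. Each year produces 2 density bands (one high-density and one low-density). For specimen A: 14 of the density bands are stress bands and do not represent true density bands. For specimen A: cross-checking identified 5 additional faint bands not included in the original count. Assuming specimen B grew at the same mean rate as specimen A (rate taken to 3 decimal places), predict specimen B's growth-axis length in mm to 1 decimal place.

Specimen A: after corrections the count is 581 − 14 + 5 = 572 density bands.
Specimen A: with 2 density bands per year, 572 / 2 = 286 years.
A: Extension rate ≈ 643.3 / 286 = 2.249 mm per year.
Specimen B: 710 density bands at 2 per year is 710 / 2 = 355 years. Length of B = 2.249 × 355 = 798.4 mm.

798.4 mm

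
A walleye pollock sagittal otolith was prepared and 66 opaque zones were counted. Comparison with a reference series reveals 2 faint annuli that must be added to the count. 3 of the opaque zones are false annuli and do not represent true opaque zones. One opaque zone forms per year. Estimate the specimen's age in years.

True opaque zone count = 66 − 3 + 2 = 65.
At one opaque zone per year, that is 65 years.

65 years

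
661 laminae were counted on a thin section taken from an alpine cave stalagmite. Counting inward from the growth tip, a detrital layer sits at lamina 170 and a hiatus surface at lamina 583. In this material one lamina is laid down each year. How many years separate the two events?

413 years

Separation: 583 − 170 = 413 laminae.
That is 413 years at one lamina per year.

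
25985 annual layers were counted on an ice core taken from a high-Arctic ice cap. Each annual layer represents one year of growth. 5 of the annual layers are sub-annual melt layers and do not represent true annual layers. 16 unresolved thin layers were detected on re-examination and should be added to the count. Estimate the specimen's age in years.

True annual layer count = 25985 − 5 + 16 = 25996.
At one annual layer per year, that is 25996 years.

25996 years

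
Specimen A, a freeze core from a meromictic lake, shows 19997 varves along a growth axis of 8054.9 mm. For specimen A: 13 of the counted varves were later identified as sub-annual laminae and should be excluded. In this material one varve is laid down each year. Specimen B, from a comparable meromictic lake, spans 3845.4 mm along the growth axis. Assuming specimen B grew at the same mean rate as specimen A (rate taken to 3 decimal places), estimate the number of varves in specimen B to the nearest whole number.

Specimen A: after corrections the count is 19997 − 13 = 19984 varves.
A: 8054.9 mm over 19984 years gives 8054.9 / 19984 ≈ 0.403 mm/yr.
Specimen B: 3845.4 mm / 0.403 mm per year = 9541.94 years ≈ 9542 varves.

9542 varves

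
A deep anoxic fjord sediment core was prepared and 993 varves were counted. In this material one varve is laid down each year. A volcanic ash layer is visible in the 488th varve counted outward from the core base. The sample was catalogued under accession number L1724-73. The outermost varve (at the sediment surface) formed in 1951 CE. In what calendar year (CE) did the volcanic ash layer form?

993 − 488 = 505 varves lie beyond the volcanic ash layer toward the sediment surface.
Counting back 505 years from 1951 CE places the volcanic ash layer in 1951 − 505 = 1446 CE.

1446 CE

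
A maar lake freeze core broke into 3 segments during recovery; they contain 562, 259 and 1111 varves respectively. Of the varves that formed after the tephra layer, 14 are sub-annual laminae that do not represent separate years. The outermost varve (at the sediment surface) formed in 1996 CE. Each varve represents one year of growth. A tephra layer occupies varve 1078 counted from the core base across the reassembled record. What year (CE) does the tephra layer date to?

1156 CE

Total varves = 562 + 259 + 1111 = 1932.
Between varve 1078 and the sediment surface there are 1932 − 1078 = 854 varves.
Removing the 14 false varves leaves 854 − 14 = 840 true varves beyond the tephra layer.
The varve at the sediment surface is 1996 CE, so the tephra layer dates to 1996 − 840 = 1156 CE.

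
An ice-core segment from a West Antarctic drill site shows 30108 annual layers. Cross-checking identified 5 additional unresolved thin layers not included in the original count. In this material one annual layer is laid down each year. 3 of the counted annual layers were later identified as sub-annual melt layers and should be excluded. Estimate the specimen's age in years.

30110 years

After corrections the count is 30108 − 3 + 5 = 30110 annual layers.
At one annual layer per year, that is 30110 years.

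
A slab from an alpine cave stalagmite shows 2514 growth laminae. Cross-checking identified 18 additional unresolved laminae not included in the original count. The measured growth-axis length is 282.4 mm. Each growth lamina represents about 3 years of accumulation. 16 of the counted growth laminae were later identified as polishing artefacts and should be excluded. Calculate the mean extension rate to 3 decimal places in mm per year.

Correcting the raw count gives 2514 − 16 + 18 = 2516 true growth laminae.
2516 growth laminae at 3 years each span 2516 × 3 = 7548 years.
Extension rate ≈ 282.4 / 7548 = 0.037 mm per year.

0.037 mm per year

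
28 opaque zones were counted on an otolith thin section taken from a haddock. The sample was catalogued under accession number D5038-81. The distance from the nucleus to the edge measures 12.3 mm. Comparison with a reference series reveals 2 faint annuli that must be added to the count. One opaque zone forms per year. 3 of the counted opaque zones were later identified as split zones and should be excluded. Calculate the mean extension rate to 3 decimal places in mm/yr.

0.456 mm/yr

Correcting the raw count gives 28 − 3 + 2 = 27 true opaque zones.
Extension rate ≈ 12.3 / 27 = 0.456 mm/yr.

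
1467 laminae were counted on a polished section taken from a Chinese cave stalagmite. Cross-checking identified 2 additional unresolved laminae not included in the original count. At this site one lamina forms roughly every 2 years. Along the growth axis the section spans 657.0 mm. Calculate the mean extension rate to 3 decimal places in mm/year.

0.224 mm/year

After corrections the count is 1467 + 2 = 1469 laminae.
Multiplying by 2 years per lamina: 1469 × 2 = 2938 years.
Extension rate ≈ 657.0 / 2938 = 0.224 mm/year.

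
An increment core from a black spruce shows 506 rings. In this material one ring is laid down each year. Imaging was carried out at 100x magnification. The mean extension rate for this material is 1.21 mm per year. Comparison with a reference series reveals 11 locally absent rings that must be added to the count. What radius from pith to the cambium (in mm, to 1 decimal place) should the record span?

True ring count = 506 + 11 = 517.
Length ≈ 1.21 × 517 = 625.6 mm.

625.6 mm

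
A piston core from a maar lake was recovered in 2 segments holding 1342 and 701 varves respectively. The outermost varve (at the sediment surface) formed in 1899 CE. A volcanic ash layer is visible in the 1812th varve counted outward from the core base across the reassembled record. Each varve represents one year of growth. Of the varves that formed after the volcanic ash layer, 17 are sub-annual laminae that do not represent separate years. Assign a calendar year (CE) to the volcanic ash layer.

1685 CE

Total varves = 1342 + 701 = 2043.
2043 − 1812 = 231 varves lie beyond the volcanic ash layer toward the sediment surface.
Removing the 17 false varves leaves 231 − 17 = 214 true varves beyond the volcanic ash layer.
The varve at the sediment surface is 1899 CE, so the volcanic ash layer dates to 1899 − 214 = 1685 CE.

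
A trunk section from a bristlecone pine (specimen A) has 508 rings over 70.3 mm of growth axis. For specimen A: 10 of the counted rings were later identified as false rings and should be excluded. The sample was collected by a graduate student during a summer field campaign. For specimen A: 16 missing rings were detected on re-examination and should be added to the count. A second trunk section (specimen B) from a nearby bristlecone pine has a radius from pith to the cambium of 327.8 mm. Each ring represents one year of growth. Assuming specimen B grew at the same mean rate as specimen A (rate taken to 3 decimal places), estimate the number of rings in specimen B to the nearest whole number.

2393 rings

Specimen A: after corrections the count is 508 − 10 + 16 = 514 rings.
A: Extension rate ≈ 70.3 / 514 = 0.137 mm per year.
For B, 327.8 / 0.137 = 2392.70 years ≈ 2393 rings.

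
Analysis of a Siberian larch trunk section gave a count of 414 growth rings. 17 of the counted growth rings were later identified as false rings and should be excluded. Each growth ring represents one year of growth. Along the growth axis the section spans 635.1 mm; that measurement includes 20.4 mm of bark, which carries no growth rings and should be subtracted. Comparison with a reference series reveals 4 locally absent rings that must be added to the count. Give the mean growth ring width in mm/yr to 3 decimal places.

After corrections the count is 414 − 17 + 4 = 401 growth rings.
The growth record spans 635.1 − 20.4 = 614.7 mm.
Extension rate ≈ 614.7 / 401 = 1.533 mm/yr.

1.533 mm/yr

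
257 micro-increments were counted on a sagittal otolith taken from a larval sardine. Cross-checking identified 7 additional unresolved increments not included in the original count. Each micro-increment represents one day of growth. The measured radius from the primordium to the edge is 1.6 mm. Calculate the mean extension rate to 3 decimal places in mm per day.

0.006 mm per day

After corrections the count is 257 + 7 = 264 micro-increments.
1.6 mm over 264 days gives 1.6 / 264 ≈ 0.006 mm per day.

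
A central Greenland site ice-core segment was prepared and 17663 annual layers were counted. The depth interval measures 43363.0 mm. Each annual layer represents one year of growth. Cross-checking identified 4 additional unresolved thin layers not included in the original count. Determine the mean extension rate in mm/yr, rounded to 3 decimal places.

2.454 mm/yr

Correcting the raw count gives 17663 + 4 = 17667 true annual layers.
Mean rate = 43363.0 mm / 17667 years ≈ 2.454 mm/yr.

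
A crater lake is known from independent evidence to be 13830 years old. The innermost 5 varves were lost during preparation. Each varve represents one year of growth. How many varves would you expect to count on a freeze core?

One varve per year gives 13830 varves over 13830 years.
Less the 5 uncaptured varves: 13830 − 5 = 13825.

13825 varves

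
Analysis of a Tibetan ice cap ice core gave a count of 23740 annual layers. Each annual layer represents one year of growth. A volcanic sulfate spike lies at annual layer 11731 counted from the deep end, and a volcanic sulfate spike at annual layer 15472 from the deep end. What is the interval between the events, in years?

3741 years

15472 − 11731 = 3741 annual layers lie between the two events.
At one annual layer per year, 3741 years elapsed between them.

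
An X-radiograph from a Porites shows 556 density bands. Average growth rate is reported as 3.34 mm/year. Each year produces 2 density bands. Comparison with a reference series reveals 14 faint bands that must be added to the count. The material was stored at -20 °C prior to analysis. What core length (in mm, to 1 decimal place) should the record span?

Correcting the raw count gives 556 + 14 = 570 true density bands.
Dividing by 2 density bands per year: 570 / 2 = 285 years.
285 years at 3.34 mm/year gives 3.34 × 285 = 951.9 mm.

951.9 mm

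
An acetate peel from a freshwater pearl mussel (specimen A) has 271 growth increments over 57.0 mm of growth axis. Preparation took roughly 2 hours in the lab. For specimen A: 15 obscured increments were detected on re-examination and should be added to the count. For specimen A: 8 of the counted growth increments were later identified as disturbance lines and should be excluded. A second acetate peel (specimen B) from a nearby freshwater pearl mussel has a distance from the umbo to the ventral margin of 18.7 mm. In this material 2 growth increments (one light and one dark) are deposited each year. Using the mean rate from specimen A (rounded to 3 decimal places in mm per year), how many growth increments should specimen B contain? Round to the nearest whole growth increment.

Specimen A: true growth increment count = 271 − 8 + 15 = 278.
Specimen A: 278 growth increments at 2 per year is 278 / 2 = 139 years.
A: Extension rate ≈ 57.0 / 139 = 0.410 mm/year.
Specimen B: 18.7 mm / 0.410 mm per year = 45.61 years; at 2 growth increments per year that is 45.61 × 2 ≈ 91 growth increments.

91 growth increments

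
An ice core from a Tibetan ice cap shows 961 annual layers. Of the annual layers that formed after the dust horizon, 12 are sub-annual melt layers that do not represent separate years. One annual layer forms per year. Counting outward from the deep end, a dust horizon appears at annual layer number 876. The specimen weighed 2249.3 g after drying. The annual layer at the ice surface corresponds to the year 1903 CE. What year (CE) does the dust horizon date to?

1830 CE

961 − 876 = 85 annual layers lie beyond the dust horizon toward the ice surface.
85 − 12 false = 73 true annual layers after the dust horizon.
Counting back 73 years from 1903 CE places the dust horizon in 1903 − 73 = 1830 CE.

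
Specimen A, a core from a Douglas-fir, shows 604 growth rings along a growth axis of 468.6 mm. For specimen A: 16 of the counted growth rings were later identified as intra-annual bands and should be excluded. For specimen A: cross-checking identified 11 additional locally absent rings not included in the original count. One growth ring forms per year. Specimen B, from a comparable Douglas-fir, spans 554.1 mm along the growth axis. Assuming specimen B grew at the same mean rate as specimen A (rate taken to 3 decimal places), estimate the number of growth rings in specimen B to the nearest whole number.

Specimen A: adjusted count: 604 − 16 + 11 = 599 growth rings.
A: 468.6 mm over 599 years gives 468.6 / 599 ≈ 0.782 mm per year.
Specimen B: 554.1 mm / 0.782 mm per year = 708.57 years ≈ 709 growth rings.

709 growth rings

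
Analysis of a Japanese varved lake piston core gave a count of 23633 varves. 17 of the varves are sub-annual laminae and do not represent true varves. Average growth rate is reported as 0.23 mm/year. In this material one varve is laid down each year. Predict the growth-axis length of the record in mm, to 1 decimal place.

After corrections the count is 23633 − 17 = 23616 varves.
23616 years at 0.23 mm/year gives 0.23 × 23616 = 5431.7 mm.

5431.7 mm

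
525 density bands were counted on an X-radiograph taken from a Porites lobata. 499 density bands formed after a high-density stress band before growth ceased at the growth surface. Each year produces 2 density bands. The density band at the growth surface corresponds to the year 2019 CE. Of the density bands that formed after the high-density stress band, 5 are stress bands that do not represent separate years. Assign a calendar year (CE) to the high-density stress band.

499 density bands post-date the high-density stress band.
Excluding 5 false density bands: 499 − 5 = 494.
Dividing by 2 density bands per year: 494 / 2 = 247 years.
The density band at the growth surface is 2019 CE, so the high-density stress band dates to 2019 − 247 = 1772 CE.

1772 CE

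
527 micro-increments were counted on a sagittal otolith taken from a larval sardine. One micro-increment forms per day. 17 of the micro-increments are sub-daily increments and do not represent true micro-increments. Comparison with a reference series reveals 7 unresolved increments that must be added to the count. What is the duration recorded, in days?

Correcting the raw count gives 527 − 17 + 7 = 517 true micro-increments.
With a one-to-one micro-increment periodicity this is 517 days.

517 days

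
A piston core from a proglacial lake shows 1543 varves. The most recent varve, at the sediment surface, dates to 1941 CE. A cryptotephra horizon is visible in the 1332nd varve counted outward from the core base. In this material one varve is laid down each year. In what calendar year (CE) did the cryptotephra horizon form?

1730 CE

Between varve 1332 and the sediment surface there are 1543 − 1332 = 211 varves.
1941 − 211 = 1730 CE.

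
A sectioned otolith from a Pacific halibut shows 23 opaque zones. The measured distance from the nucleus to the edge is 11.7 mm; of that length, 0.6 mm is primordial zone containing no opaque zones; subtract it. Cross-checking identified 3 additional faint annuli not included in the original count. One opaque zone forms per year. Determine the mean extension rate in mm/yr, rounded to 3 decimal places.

True opaque zone count = 23 + 3 = 26.
Net length = 11.7 − 0.6 = 11.1 mm.
Mean rate = 11.1 mm / 26 years ≈ 0.427 mm/yr.

0.427 mm/yr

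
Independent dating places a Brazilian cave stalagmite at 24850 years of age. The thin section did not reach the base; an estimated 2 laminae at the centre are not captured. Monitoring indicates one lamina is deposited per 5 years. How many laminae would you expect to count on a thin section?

Expected laminae: 24850 / 5 = 4970.
4970 − 2 missed = 4968 laminae expected in the prepared section.

4968 laminae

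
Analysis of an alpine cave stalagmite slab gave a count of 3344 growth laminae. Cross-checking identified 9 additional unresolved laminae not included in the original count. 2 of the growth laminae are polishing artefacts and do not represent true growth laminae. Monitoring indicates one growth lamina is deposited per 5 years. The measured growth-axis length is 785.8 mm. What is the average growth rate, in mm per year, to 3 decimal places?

Adjusted count: 3344 − 2 + 9 = 3351 growth laminae.
At 5 years per growth lamina, 3351 × 5 = 16755 years.
Mean rate = 785.8 mm / 16755 years ≈ 0.047 mm per year.

0.047 mm per year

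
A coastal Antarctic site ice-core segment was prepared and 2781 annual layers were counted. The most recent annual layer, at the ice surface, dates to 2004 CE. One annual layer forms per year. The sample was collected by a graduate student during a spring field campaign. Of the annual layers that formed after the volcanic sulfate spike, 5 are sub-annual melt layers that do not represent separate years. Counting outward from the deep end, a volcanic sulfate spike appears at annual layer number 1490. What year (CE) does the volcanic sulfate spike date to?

2781 − 1490 = 1291 annual layers lie beyond the volcanic sulfate spike toward the ice surface.
1291 − 5 false = 1286 true annual layers after the volcanic sulfate spike.
The annual layer at the ice surface is 2004 CE, so the volcanic sulfate spike dates to 2004 − 1286 = 718 CE.

718 CE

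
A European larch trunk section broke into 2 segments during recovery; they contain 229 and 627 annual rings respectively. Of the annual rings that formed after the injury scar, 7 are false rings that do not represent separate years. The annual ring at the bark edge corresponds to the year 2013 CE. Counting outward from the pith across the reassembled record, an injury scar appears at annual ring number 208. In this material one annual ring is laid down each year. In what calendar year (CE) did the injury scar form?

Total annual rings = 229 + 627 = 856.
856 − 208 = 648 annual rings lie beyond the injury scar toward the bark edge.
Excluding 7 false annual rings: 648 − 7 = 641.
The annual ring at the bark edge is 2013 CE, so the injury scar dates to 2013 − 641 = 1372 CE.

1372 CE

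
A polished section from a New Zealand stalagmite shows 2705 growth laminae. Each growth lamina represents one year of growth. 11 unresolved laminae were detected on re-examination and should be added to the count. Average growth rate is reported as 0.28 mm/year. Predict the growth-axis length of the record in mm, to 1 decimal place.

After corrections the count is 2705 + 11 = 2716 growth laminae.
Predicted length = 0.28 mm/year × 2716 years = 760.5 mm.

760.5 mm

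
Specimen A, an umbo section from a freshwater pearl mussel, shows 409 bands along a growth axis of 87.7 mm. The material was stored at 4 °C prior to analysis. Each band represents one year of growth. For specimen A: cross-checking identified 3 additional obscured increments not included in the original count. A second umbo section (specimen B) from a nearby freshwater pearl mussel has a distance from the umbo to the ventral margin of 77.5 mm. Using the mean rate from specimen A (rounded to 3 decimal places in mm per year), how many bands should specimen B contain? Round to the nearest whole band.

364 bands

Specimen A: after corrections the count is 409 + 3 = 412 bands.
A: 87.7 mm over 412 years gives 87.7 / 412 ≈ 0.213 mm per year.
Specimen B: 77.5 mm / 0.213 mm per year = 363.85 years ≈ 364 bands.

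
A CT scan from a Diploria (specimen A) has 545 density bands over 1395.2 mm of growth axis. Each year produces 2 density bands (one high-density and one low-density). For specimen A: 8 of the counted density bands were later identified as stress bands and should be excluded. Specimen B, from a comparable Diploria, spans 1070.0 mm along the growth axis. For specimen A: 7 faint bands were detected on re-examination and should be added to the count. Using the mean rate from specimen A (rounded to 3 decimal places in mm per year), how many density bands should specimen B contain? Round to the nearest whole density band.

Specimen A: correcting the raw count gives 545 − 8 + 7 = 544 true density bands.
Specimen A: 544 density bands at 2 per year is 544 / 2 = 272 years.
A: Mean rate = 1395.2 mm / 272 years ≈ 5.129 mm per year.
Specimen B: 1070.0 mm / 5.129 mm per year = 208.62 years; at 2 density bands per year that is 208.62 × 2 ≈ 417 density bands.

417 density bands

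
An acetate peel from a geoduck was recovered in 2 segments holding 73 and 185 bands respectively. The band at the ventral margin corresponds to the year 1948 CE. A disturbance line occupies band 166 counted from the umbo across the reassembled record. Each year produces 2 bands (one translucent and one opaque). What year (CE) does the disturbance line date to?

1902 CE

Total bands = 73 + 185 = 258.
258 − 166 = 92 bands lie beyond the disturbance line toward the ventral margin.
With 2 bands per year, 92 / 2 = 46 years.
Counting back 46 years from 1948 CE places the disturbance line in 1948 − 46 = 1902 CE.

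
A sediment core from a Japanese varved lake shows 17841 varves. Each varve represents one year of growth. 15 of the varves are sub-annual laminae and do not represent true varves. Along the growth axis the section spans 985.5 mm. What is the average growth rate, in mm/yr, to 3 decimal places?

Adjusted count: 17841 − 15 = 17826 varves.
Extension rate ≈ 985.5 / 17826 = 0.055 mm/yr.

0.055 mm/yr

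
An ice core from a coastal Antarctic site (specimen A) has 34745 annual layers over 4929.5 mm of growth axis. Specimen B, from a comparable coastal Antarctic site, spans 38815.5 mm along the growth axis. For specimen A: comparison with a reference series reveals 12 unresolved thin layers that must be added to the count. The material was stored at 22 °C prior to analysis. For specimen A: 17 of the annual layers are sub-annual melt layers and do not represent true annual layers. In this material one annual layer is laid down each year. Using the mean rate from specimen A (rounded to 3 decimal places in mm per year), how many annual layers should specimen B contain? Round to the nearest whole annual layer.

273349 annual layers

Specimen A: adjusted count: 34745 − 17 + 12 = 34740 annual layers.
A: Extension rate ≈ 4929.5 / 34740 = 0.142 mm/yr.
For B, 38815.5 / 0.142 = 273348.59 years ≈ 273349 annual layers.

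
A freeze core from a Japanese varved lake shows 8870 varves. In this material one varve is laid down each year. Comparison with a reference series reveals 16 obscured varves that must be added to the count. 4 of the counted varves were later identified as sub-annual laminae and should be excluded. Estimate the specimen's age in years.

8882 years

Correcting the raw count gives 8870 − 4 + 16 = 8882 true varves.
With a one-to-one varve periodicity this is 8882 years.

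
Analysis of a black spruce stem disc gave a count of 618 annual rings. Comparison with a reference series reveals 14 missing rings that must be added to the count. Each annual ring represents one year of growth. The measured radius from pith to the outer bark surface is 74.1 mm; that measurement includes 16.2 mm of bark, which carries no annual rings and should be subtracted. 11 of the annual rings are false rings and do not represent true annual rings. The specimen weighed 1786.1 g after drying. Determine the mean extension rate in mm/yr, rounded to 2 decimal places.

0.09 mm/yr

True annual ring count = 618 − 11 + 14 = 621.
The growth record spans 74.1 − 16.2 = 57.9 mm.
57.9 mm over 621 years gives 57.9 / 621 ≈ 0.09 mm/yr.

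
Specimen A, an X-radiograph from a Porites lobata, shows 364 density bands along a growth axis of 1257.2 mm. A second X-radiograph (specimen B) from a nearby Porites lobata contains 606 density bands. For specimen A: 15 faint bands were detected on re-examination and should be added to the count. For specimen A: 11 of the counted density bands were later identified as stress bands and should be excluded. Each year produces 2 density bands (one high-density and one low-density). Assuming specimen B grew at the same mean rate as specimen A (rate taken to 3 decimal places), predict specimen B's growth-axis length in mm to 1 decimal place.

2070.4 mm

Specimen A: true density band count = 364 − 11 + 15 = 368.
Specimen A: dividing by 2 density bands per year: 368 / 2 = 184 years.
A: 1257.2 mm over 184 years gives 1257.2 / 184 ≈ 6.833 mm/yr.
Specimen B: dividing by 2 density bands per year: 606 / 2 = 303 years. Length of B = 6.833 × 303 = 2070.4 mm.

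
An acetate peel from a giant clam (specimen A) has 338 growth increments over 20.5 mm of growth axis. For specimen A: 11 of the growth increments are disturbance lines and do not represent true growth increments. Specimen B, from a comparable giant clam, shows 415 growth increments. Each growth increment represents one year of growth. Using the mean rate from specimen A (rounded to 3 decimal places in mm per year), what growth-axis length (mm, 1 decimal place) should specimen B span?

26.1 mm

Specimen A: correcting the raw count gives 338 − 11 = 327 true growth increments.
A: 20.5 mm over 327 years gives 20.5 / 327 ≈ 0.063 mm/year.
For B, 0.063 mm/year × 415 years = 26.1 mm.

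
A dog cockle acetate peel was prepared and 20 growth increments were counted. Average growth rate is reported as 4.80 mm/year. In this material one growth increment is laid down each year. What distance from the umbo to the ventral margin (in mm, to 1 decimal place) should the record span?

The record spans 20 years at 4.80 mm per year.
20 years at 4.80 mm/year gives 4.80 × 20 = 96.0 mm.

96.0 mm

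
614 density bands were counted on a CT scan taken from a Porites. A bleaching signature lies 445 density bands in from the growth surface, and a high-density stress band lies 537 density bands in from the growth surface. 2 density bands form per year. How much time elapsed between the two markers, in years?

The two markers are separated by 537 − 445 = 92 density bands.
92 density bands at 2 per year is 92 / 2 = 46 years.

46 years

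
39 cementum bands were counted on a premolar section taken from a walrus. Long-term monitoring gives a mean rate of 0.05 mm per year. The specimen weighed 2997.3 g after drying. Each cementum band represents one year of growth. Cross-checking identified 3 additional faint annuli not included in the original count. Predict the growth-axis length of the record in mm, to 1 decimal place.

2.1 mm

True cementum band count = 39 + 3 = 42.
42 years at 0.05 mm/year gives 0.05 × 42 = 2.1 mm.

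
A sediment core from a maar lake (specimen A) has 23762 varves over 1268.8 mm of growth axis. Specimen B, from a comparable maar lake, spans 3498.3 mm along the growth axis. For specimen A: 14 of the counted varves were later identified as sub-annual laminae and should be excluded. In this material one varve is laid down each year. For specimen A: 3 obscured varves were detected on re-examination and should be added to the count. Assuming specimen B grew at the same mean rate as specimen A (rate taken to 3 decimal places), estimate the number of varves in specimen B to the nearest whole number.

66006 varves

Specimen A: adjusted count: 23762 − 14 + 3 = 23751 varves.
A: Extension rate ≈ 1268.8 / 23751 = 0.053 mm/year.
For B, 3498.3 / 0.053 = 66005.66 years ≈ 66006 varves.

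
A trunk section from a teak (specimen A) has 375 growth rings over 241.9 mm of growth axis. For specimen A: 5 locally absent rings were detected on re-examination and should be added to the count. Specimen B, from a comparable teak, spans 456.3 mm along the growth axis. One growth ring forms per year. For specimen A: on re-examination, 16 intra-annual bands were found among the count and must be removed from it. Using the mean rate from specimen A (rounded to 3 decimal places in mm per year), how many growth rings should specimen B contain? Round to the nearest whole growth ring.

Specimen A: true growth ring count = 375 − 16 + 5 = 364.
A: 241.9 mm over 364 years gives 241.9 / 364 ≈ 0.665 mm per year.
B spans 456.3 / 0.665 = 686.17 years ≈ 686 growth rings.

686 growth rings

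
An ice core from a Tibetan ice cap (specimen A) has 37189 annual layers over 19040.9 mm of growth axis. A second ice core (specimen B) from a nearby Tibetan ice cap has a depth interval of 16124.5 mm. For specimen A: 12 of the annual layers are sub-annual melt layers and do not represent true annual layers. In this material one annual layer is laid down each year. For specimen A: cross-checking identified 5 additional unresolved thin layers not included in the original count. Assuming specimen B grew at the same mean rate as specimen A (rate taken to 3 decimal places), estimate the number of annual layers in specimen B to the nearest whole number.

31493 annual layers

Specimen A: correcting the raw count gives 37189 − 12 + 5 = 37182 true annual layers.
A: Mean rate = 19040.9 mm / 37182 years ≈ 0.512 mm/year.
For B, 16124.5 / 0.512 = 31493.16 years ≈ 31493 annual layers.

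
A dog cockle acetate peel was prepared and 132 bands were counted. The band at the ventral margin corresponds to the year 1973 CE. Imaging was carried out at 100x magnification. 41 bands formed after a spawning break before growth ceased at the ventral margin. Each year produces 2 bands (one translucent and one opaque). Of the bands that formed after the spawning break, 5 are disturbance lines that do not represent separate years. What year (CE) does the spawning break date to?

1955 CE

41 bands post-date the spawning break.
Excluding 5 false bands: 41 − 5 = 36.
Dividing by 2 bands per year: 36 / 2 = 18 years.
The band at the ventral margin is 1973 CE, so the spawning break dates to 1973 − 18 = 1955 CE.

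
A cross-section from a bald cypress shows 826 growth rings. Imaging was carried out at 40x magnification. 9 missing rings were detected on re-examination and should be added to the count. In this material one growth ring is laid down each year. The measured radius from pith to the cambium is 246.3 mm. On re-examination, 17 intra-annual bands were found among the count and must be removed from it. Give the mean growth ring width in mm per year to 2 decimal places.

0.30 mm per year

Adjusted count: 826 − 17 + 9 = 818 growth rings.
Extension rate ≈ 246.3 / 818 = 0.30 mm per year.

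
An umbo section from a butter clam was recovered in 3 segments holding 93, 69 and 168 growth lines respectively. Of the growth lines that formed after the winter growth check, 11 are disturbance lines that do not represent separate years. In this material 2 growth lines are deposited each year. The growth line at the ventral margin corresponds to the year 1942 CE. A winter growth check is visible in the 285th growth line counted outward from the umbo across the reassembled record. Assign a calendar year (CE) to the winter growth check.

1925 CE

Total growth lines = 93 + 69 + 168 = 330.
330 − 285 = 45 growth lines lie beyond the winter growth check toward the ventral margin.
45 − 11 false = 34 true growth lines after the winter growth check.
34 growth lines at 2 per year is 34 / 2 = 17 years.
The growth line at the ventral margin is 1942 CE, so the winter growth check dates to 1942 − 17 = 1925 CE.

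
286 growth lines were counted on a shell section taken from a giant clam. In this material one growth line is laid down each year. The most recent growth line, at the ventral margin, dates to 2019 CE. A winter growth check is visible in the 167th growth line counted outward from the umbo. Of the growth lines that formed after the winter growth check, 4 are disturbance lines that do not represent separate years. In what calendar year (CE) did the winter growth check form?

1904 CE

Between growth line 167 and the ventral margin there are 286 − 167 = 119 growth lines.
119 − 4 false = 115 true growth lines after the winter growth check.
2019 − 115 = 1904 CE.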